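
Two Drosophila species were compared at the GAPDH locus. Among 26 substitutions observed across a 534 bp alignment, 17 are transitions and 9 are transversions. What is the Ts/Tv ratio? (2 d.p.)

1.89

R = 17/9 = 1.888888… ≈ 1.89 (to 2 d.p.).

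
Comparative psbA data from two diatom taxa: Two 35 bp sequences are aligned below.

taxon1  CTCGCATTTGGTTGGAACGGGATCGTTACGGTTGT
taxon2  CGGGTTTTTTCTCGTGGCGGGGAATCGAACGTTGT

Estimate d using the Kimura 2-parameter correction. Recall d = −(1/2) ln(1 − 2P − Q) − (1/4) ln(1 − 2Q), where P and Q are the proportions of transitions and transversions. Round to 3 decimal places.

0.868

Of 35 sites, 6 differences are transitions and 12 are transversions, so P = 6/35 ≈ 0.171429 and Q = 12/35 ≈ 0.342857.
Under the Kimura two-parameter model, d = −½ ln(1 − 2P − Q) − ¼ ln(1 − 2Q).
1 − 2P − Q = 0.314285, giving −½ ln(0.314285) = 0.578728.
1 − 2Q = 0.314286, giving −¼ ln(0.314286) = 0.289363.
d = 0.578728 + 0.289363 = 0.868091.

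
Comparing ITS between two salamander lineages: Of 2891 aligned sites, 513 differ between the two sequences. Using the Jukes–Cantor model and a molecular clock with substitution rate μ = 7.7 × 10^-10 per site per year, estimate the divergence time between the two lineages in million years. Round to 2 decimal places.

p = 513/2891 ≈ 0.177447.
d = −(3/4) ln(1 − 4p/3) = −0.75 ln(1 − 0.236596) = −0.75 ln(0.763404)
  = −0.75 × (-0.269968) = 0.202476 substitutions/site.
Under a molecular clock d = 2μt, so t = d/(2μ) = 0.202476 / (2 × 7.7 × 10^-10) = 131.48 million years.

131.48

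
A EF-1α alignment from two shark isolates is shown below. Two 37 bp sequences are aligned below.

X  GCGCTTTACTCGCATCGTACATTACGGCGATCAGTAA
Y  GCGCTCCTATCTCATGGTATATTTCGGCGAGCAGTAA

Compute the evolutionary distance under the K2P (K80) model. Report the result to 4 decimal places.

Of 37 sites, 3 differences are transitions and 6 are transversions, so P = 3/37 ≈ 0.081081 and Q = 6/37 ≈ 0.162162.
Under the Kimura two-parameter model, d = −½ ln(1 − 2P − Q) − ¼ ln(1 − 2Q).
1 − 2P − Q = 0.675676, giving −½ ln(0.675676) = 0.196021.
1 − 2Q = 0.675676, giving −¼ ln(0.675676) = 0.098010.
d = 0.196021 + 0.098010 = 0.294031.

0.2940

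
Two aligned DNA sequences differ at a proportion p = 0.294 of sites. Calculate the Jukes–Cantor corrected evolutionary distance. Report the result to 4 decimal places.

0.3732

d = −(3/4) ln(1 − 4p/3) = −0.75 ln(1 − 0.392) = −0.75 ln(0.608)
  = −0.75 × (-0.497580) = 0.373185 substitutions/site.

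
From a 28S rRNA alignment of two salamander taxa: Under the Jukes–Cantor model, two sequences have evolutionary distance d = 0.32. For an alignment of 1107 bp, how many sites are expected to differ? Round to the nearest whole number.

288

Invert JC69: p = (3/4)(1 − e^(−4d/3)) = 0.75 × (1 − e^(-0.426667)) = 0.75 × (1 − 0.652681) = 0.260489.
Expected differing sites = pL ≈ 0.260489 × 1107 = 288.361323 ≈ 288.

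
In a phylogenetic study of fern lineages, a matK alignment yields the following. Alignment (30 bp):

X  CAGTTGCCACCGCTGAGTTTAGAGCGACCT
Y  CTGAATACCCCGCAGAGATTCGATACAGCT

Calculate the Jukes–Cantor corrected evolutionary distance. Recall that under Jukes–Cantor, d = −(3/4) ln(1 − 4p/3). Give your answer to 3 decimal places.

The sequences differ at 13 of 30 sites, so p = 13/30 ≈ 0.433333.
d = −(3/4) ln(1 − 4p/3) = −0.75 ln(1 − 0.577777) = −0.75 ln(0.422223)
  = −0.75 × (-0.862222) = 0.646667 substitutions/site.

0.647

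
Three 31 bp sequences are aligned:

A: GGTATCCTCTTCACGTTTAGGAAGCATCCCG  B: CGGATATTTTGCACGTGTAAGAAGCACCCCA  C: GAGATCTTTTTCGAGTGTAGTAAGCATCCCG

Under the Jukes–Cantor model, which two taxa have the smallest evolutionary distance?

A–B: 10/31 differ, p = 0.323, d = 0.422.
A–C: 8/31 differ, p = 0.258, d = 0.316.
B–C: 10/31 differ, p = 0.323, d = 0.422.
The smallest distance is between A and C.

A and C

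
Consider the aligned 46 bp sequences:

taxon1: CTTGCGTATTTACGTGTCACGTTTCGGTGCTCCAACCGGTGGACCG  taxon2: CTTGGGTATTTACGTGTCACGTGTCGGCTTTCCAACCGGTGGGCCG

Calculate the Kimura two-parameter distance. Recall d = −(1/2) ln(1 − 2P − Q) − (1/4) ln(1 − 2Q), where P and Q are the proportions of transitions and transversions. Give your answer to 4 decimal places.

Of 46 sites, 3 differences are transitions and 3 are transversions, so P = 3/46 ≈ 0.065217 and Q = 3/46 ≈ 0.065217.
Under the Kimura two-parameter model, d = −½ ln(1 − 2P − Q) − ¼ ln(1 − 2Q).
1 − 2P − Q = 0.804349, giving −½ ln(0.804349) = 0.108861.
1 − 2Q = 0.869566, giving −¼ ln(0.869566) = 0.034940.
d = 0.108861 + 0.034940 = 0.143801.

0.1438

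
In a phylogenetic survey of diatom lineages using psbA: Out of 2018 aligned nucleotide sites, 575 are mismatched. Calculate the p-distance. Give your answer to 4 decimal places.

p = 575/2018 = 0.284935… ≈ 0.2849 (to 4 d.p.).

0.2849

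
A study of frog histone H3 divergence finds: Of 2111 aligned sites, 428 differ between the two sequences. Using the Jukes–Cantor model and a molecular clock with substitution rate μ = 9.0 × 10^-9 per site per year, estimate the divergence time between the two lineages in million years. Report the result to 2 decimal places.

13.13

p = 428/2111 ≈ 0.202748.
d = −(3/4) ln(1 − 4p/3) = −0.75 ln(1 − 0.270331) = −0.75 ln(0.729669)
  = −0.75 × (-0.315164) = 0.236373 substitutions/site.
Under a molecular clock d = 2μt, so t = d/(2μ) = 0.236373 / (2 × 9.0 × 10^-9) = 13.13 million years.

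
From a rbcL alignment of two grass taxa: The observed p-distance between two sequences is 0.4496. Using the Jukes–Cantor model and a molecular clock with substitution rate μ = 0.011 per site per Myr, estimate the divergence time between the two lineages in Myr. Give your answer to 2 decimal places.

31.19

d = −(3/4) ln(1 − 4p/3) = −0.75 ln(1 − 0.599467) = −0.75 ln(0.400533)
  = −0.75 × (-0.914959) = 0.686219 substitutions/site.
Under a molecular clock d = 2μt, so t = d/(2μ) = 0.686219 / (2 × 0.011) = 31.19 Myr.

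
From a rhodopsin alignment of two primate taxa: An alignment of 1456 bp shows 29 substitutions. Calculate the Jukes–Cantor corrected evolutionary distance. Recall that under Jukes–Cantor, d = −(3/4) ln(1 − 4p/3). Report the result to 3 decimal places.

0.020

p = 29/1456 ≈ 0.019918.
d = −(3/4) ln(1 − 4p/3) = −0.75 ln(1 − 0.026557) = −0.75 ln(0.973443)
  = −0.75 × (-0.026916) = 0.020187 substitutions/site.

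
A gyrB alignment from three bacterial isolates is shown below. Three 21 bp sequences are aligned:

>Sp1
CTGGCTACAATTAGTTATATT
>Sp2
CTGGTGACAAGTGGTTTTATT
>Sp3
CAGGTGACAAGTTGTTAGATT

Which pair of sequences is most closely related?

Sp1–Sp2: 5/21 differ, p = 0.238, d = 0.286.
Sp1–Sp3: 6/21 differ, p = 0.286, d = 0.360.
Sp2–Sp3: 4/21 differ, p = 0.190, d = 0.220.
The smallest distance is between Sp2 and Sp3.

Sp2 and Sp3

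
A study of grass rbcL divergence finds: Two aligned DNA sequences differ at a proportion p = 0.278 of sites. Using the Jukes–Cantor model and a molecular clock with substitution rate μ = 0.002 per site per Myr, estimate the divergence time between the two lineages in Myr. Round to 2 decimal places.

86.83

d = −(3/4) ln(1 − 4p/3) = −0.75 ln(1 − 0.370667) = −0.75 ln(0.629333)
  = −0.75 × (-0.463095) = 0.347321 substitutions/site.
Under a molecular clock d = 2μt, so t = d/(2μ) = 0.347321 / (2 × 0.002) = 86.83 Myr.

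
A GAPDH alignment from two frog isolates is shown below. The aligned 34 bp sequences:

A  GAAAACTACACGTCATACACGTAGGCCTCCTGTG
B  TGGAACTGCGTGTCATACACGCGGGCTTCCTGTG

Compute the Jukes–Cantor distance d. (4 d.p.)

0.3265

The sequences differ at 9 of 34 sites (1, 2, 3, 8, 10, 11, 22, 23, 27), so p = 9/34 ≈ 0.264706.
d = −(3/4) ln(1 − 4p/3) = −0.75 ln(1 − 0.352941) = −0.75 ln(0.647059)
  = −0.75 × (-0.435318) = 0.326489 substitutions/site.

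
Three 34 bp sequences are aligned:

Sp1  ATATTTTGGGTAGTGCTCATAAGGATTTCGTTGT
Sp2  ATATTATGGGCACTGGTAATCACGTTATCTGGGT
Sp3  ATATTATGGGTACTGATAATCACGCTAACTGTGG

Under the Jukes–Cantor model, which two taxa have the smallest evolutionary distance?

Sp2 and Sp3

Sp1–Sp2: 12/34 differ, p = 0.353, d = 0.477.
Sp1–Sp3: 12/34 differ, p = 0.353, d = 0.477.
Sp2–Sp3: 6/34 differ, p = 0.176, d = 0.201.
The smallest distance is between Sp2 and Sp3.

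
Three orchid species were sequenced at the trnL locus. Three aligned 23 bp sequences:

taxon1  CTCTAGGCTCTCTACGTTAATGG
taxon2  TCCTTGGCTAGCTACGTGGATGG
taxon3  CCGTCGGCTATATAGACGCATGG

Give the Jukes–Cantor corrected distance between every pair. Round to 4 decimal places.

d(taxon1,taxon2) = 0.3904, d(taxon1,taxon3) = 0.6501, d(taxon2,taxon3) = 0.5532

taxon1–taxon2: 7/23 sites differ → p ≈ 0.304348, d = −0.75 ln(1 − 0.405797) = 0.390401 ≈ 0.3904.
taxon1–taxon3: 10/23 sites differ → p ≈ 0.434783, d = −0.75 ln(1 − 0.579711) = 0.650110 ≈ 0.6501.
taxon2–taxon3: 9/23 sites differ → p ≈ 0.391304, d = −0.75 ln(1 − 0.521739) = 0.553199 ≈ 0.5532.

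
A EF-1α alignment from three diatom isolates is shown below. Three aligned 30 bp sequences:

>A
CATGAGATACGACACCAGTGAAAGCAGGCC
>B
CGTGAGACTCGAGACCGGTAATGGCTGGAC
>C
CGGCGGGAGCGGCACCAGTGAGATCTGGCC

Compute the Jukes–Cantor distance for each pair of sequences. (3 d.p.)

d(A,B) = 0.441, d(A,C) = 0.503, d(B,C) = 0.730

A–B: 10/30 sites differ → p ≈ 0.333333, d = −0.75 ln(1 − 0.444444) = 0.440839 ≈ 0.441.
A–C: 11/30 sites differ → p ≈ 0.366667, d = −0.75 ln(1 − 0.488889) = 0.503376 ≈ 0.503.
B–C: 14/30 sites differ → p ≈ 0.466667, d = −0.75 ln(1 − 0.622223) = 0.730088 ≈ 0.730.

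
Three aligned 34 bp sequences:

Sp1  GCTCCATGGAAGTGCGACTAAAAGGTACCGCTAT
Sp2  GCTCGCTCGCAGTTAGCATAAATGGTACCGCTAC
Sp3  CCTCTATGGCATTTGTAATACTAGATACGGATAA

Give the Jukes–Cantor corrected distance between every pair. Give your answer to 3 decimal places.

Sp1–Sp2: 10/34 sites differ → p ≈ 0.294118, d = −0.75 ln(1 − 0.392157) = 0.373379 ≈ 0.373.
Sp1–Sp3: 14/34 sites differ → p ≈ 0.411765, d = −0.75 ln(1 − 0.54902) = 0.597249 ≈ 0.597.
Sp2–Sp3: 15/34 sites differ → p ≈ 0.441176, d = −0.75 ln(1 − 0.588235) = 0.665477 ≈ 0.665.

d(Sp1,Sp2) = 0.373, d(Sp1,Sp3) = 0.597, d(Sp2,Sp3) = 0.665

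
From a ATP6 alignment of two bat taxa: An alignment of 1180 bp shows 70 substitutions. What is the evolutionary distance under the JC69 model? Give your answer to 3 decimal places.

p = 70/1180 ≈ 0.059322.
d = −(3/4) ln(1 − 4p/3) = −0.75 ln(1 − 0.079096) = −0.75 ln(0.920904)
  = −0.75 × (-0.082399) = 0.061799 substitutions/site.

0.062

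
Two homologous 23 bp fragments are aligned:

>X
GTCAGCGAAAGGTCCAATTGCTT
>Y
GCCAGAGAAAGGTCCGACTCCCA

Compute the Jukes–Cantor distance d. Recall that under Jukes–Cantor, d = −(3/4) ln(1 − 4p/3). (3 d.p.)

0.390

The sequences differ at 7 of 23 sites (2, 6, 16, 18, 20, 22, 23), so p = 7/23 ≈ 0.304348.
d = −(3/4) ln(1 − 4p/3) = −0.75 ln(1 − 0.405797) = −0.75 ln(0.594203)
  = −0.75 × (-0.520534) = 0.390401 substitutions/site.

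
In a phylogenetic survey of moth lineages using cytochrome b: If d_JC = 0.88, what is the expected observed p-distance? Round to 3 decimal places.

0.518

p = (3/4)(1 − e^(−4d/3)) = 0.75 × (1 − e^(-1.173333)) = 0.75 × (1 − 0.309334) = 0.518000.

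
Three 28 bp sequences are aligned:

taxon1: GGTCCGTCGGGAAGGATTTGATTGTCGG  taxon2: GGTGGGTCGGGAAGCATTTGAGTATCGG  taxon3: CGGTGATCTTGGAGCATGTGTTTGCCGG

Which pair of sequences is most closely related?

taxon1–taxon2: 5/28 differ, p = 0.179, d = 0.204.
taxon1–taxon3: 12/28 differ, p = 0.429, d = 0.635.
taxon2–taxon3: 12/28 differ, p = 0.429, d = 0.635.
The smallest distance is between taxon1 and taxon2.

taxon1 and taxon2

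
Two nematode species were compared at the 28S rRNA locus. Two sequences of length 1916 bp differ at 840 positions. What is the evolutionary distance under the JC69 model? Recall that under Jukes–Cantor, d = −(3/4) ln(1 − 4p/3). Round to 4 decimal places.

p = 840/1916 ≈ 0.438413.
d = −(3/4) ln(1 − 4p/3) = −0.75 ln(1 − 0.584551) = −0.75 ln(0.415449)
  = −0.75 × (-0.878395) = 0.658796 substitutions/site.

0.6588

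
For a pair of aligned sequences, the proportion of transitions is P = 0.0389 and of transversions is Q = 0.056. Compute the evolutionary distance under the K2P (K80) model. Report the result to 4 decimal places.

0.1015

Under the Kimura two-parameter model, d = −½ ln(1 − 2P − Q) − ¼ ln(1 − 2Q).
1 − 2P − Q = 0.8662, giving −½ ln(0.8662) = 0.071820.
1 − 2Q = 0.888, giving −¼ ln(0.888) = 0.029696.
d = 0.071820 + 0.029696 = 0.101516.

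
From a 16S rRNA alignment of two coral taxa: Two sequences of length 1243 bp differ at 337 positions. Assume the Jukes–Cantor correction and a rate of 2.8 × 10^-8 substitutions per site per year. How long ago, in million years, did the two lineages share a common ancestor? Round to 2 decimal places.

p = 337/1243 ≈ 0.271118.
d = −(3/4) ln(1 − 4p/3) = −0.75 ln(1 − 0.361491) = −0.75 ln(0.638509)
  = −0.75 × (-0.448620) = 0.336465 substitutions/site.
Under a molecular clock d = 2μt, so t = d/(2μ) = 0.336465 / (2 × 2.8 × 10^-8) = 6.01 million years.

6.01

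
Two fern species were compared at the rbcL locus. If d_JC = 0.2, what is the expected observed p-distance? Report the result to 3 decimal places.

p = (3/4)(1 − e^(−4d/3)) = 0.75 × (1 − e^(-0.266667)) = 0.75 × (1 − 0.765928) = 0.175554.

0.176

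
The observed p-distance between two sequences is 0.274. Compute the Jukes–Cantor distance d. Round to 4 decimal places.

d = −(3/4) ln(1 − 4p/3) = −0.75 ln(1 − 0.365333) = −0.75 ln(0.634667)
  = −0.75 × (-0.454655) = 0.340991 substitutions/site.

0.3410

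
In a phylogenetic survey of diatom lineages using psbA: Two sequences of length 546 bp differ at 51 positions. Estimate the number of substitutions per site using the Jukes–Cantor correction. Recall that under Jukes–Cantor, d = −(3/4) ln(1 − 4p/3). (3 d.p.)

p = 51/546 ≈ 0.093407.
d = −(3/4) ln(1 − 4p/3) = −0.75 ln(1 − 0.124543) = −0.75 ln(0.875457)
  = −0.75 × (-0.133009) = 0.099757 substitutions/site.

0.100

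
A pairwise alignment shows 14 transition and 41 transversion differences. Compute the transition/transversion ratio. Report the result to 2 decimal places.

0.34

R = 14/41 = 0.341463… ≈ 0.34 (to 2 d.p.).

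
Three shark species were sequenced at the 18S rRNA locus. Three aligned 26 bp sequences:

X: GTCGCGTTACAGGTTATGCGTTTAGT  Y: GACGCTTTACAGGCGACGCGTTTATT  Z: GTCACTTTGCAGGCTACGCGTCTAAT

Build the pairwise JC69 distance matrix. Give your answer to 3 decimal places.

X–Y: 6/26 sites differ → p ≈ 0.230769, d = −0.75 ln(1 − 0.307692) = 0.275793 ≈ 0.276.
X–Z: 7/26 sites differ → p ≈ 0.269231, d = −0.75 ln(1 − 0.358975) = 0.333515 ≈ 0.334.
Y–Z: 6/26 sites differ → p ≈ 0.230769, d = −0.75 ln(1 − 0.307692) = 0.275793 ≈ 0.276.

d(X,Y) = 0.276, d(X,Z) = 0.334, d(Y,Z) = 0.276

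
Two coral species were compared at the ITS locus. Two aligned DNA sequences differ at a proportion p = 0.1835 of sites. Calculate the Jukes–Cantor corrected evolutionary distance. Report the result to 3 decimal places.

d = −(3/4) ln(1 − 4p/3) = −0.75 ln(1 − 0.244667) = −0.75 ln(0.755333)
  = −0.75 × (-0.280597) = 0.210448 substitutions/site.

0.210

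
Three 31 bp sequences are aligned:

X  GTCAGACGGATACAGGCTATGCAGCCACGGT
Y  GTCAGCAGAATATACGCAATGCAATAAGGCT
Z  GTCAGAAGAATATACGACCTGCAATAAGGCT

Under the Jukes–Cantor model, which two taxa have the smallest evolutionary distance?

X–Y: 11/31 differ, p = 0.355, d = 0.481.
X–Z: 12/31 differ, p = 0.387, d = 0.544.
Y–Z: 4/31 differ, p = 0.129, d = 0.142.
The smallest distance is between Y and Z.

Y and Z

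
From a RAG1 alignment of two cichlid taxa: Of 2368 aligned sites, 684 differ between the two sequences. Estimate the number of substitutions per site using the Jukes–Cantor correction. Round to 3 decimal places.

p = 684/2368 ≈ 0.288851.
d = −(3/4) ln(1 − 4p/3) = −0.75 ln(1 − 0.385135) = −0.75 ln(0.614865)
  = −0.75 × (-0.486353) = 0.364765 substitutions/site.

0.365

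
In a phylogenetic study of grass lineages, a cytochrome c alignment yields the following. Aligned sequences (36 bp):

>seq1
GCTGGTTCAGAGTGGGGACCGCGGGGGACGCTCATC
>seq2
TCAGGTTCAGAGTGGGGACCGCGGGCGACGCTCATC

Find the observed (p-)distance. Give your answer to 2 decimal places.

0.08

The sequences differ at 3 of 36 positions (sites 1, 3, 26).
p = 3/36 = 0.083333… ≈ 0.08 (to 2 d.p.).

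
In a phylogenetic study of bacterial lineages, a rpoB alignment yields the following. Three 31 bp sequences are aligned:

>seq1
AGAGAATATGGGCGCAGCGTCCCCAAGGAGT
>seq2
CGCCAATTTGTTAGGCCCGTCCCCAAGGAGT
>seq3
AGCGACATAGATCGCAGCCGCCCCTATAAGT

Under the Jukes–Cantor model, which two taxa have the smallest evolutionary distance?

seq1–seq2: 10/31 differ, p = 0.323, d = 0.422.
seq1–seq3: 12/31 differ, p = 0.387, d = 0.544.
seq2–seq3: 15/31 differ, p = 0.484, d = 0.777.
The smallest distance is between seq1 and seq2.

seq1 and seq2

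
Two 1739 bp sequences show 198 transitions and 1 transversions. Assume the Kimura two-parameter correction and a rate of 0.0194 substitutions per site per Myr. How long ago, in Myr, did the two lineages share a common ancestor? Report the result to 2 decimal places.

P = 198/1739 ≈ 0.113859 and Q = 1/1739 ≈ 0.000575.
Under the Kimura two-parameter model, d = −½ ln(1 − 2P − Q) − ¼ ln(1 − 2Q).
1 − 2P − Q = 0.771707, giving −½ ln(0.771707) = 0.129575.
1 − 2Q = 0.99885, giving −¼ ln(0.99885) = 0.000288.
d = 0.129575 + 0.000288 = 0.129863.
Under a molecular clock d = 2μt, so t = d/(2μ) = 0.129863 / (2 × 0.0194) = 3.35 Myr.

3.35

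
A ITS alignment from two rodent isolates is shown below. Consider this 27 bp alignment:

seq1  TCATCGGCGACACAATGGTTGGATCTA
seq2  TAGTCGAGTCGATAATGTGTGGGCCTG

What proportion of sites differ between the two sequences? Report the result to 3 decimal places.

0.481

The sequences differ at 13 of 27 positions.
p = 13/27 = 0.481481… ≈ 0.481 (to 3 d.p.).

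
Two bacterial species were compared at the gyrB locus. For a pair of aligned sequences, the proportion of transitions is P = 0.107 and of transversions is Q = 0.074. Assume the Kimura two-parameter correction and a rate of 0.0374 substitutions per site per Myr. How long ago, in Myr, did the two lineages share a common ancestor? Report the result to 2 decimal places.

Under the Kimura two-parameter model, d = −½ ln(1 − 2P − Q) − ¼ ln(1 − 2Q).
1 − 2P − Q = 0.712, giving −½ ln(0.712) = 0.169839.
1 − 2Q = 0.852, giving −¼ ln(0.852) = 0.040042.
d = 0.169839 + 0.040042 = 0.209881.
Under a molecular clock d = 2μt, so t = d/(2μ) = 0.209881 / (2 × 0.0374) = 2.81 Myr.

2.81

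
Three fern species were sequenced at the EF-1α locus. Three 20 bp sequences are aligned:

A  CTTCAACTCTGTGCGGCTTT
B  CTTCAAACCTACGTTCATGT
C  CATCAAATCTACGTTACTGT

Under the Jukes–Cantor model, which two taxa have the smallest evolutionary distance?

B and C

A–B: 9/20 differ, p = 0.450, d = 0.687.
A–C: 8/20 differ, p = 0.400, d = 0.572.
B–C: 4/20 differ, p = 0.200, d = 0.233.
The smallest distance is between B and C.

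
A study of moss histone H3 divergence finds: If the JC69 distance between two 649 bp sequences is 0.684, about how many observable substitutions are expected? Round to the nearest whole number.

Invert JC69: p = (3/4)(1 − e^(−4d/3)) = 0.75 × (1 − e^(-0.912)) = 0.75 × (1 − 0.401720) = 0.448710.
Expected differing sites = pL ≈ 0.448710 × 649 = 291.21279 ≈ 291.

291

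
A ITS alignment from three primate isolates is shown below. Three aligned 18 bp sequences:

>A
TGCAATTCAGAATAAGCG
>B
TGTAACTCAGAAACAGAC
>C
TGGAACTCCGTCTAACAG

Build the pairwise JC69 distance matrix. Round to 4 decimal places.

A–B: 6/18 sites differ → p ≈ 0.333333, d = −0.75 ln(1 − 0.444444) = 0.440839 ≈ 0.4408.
A–C: 7/18 sites differ → p ≈ 0.388889, d = −0.75 ln(1 − 0.518519) = 0.548166 ≈ 0.5482.
B–C: 8/18 sites differ → p ≈ 0.444444, d = −0.75 ln(1 − 0.592592) = 0.673455 ≈ 0.6735.

d(A,B) = 0.4408, d(A,C) = 0.5482, d(B,C) = 0.6735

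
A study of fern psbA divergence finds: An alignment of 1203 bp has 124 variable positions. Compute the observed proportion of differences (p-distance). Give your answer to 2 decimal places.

p = 124/1203 = 0.103075… ≈ 0.10 (to 2 d.p.).

0.10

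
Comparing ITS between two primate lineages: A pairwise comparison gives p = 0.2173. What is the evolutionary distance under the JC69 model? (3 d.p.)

0.257

d = −(3/4) ln(1 − 4p/3) = −0.75 ln(1 − 0.289733) = −0.75 ln(0.710267)
  = −0.75 × (-0.342114) = 0.256586 substitutions/site.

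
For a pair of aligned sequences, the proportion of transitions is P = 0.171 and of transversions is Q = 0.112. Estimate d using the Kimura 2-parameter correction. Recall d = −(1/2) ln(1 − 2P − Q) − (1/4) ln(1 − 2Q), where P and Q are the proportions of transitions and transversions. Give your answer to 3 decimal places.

Under the Kimura two-parameter model, d = −½ ln(1 − 2P − Q) − ¼ ln(1 − 2Q).
1 − 2P − Q = 0.546, giving −½ ln(0.546) = 0.302568.
1 − 2Q = 0.776, giving −¼ ln(0.776) = 0.063401.
d = 0.302568 + 0.063401 = 0.365969.

0.366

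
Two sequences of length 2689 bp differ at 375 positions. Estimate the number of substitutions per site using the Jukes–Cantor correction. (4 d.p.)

0.1543

p = 375/2689 ≈ 0.139457.
d = −(3/4) ln(1 − 4p/3) = −0.75 ln(1 − 0.185943) = −0.75 ln(0.814057)
  = −0.75 × (-0.205725) = 0.154294 substitutions/site.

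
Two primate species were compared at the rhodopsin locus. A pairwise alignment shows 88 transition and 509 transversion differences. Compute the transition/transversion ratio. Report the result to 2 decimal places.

R = 88/509 = 0.172888… ≈ 0.17 (to 2 d.p.).

0.17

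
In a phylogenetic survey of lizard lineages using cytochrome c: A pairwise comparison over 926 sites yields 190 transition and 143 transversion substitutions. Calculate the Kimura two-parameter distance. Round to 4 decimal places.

0.5083

P = 190/926 ≈ 0.205184 and Q = 143/926 ≈ 0.154428.
Under the Kimura two-parameter model, d = −½ ln(1 − 2P − Q) − ¼ ln(1 − 2Q).
1 − 2P − Q = 0.435204, giving −½ ln(0.435204) = 0.415970.
1 − 2Q = 0.691144, giving −¼ ln(0.691144) = 0.092352.
d = 0.415970 + 0.092352 = 0.508322.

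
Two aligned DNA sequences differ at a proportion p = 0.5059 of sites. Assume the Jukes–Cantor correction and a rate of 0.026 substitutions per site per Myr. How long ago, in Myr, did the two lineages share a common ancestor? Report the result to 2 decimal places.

d = −(3/4) ln(1 − 4p/3) = −0.75 ln(1 − 0.674533) = −0.75 ln(0.325467)
  = −0.75 × (-1.122494) = 0.841871 substitutions/site.
Under a molecular clock d = 2μt, so t = d/(2μ) = 0.841871 / (2 × 0.026) = 16.19 Myr.

16.19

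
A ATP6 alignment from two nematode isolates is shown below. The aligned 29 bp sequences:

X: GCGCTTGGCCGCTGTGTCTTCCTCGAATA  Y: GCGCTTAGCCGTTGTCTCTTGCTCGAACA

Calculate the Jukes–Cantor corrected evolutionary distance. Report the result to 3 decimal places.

0.196

The sequences differ at 5 of 29 sites (7, 12, 16, 21, 28), so p = 5/29 ≈ 0.172414.
d = −(3/4) ln(1 − 4p/3) = −0.75 ln(1 − 0.229885) = −0.75 ln(0.770115)
  = −0.75 × (-0.261215) = 0.195911 substitutions/site.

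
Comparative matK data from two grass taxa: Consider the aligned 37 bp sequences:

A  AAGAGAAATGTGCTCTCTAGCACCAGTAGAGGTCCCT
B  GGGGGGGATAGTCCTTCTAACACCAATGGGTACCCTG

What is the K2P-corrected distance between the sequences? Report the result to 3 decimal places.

1.317

Of 37 sites, 15 differences are transitions and 4 are transversions, so P = 15/37 ≈ 0.405405 and Q = 4/37 ≈ 0.108108.
Under the Kimura two-parameter model, d = −½ ln(1 − 2P − Q) − ¼ ln(1 − 2Q).
1 − 2P − Q = 0.081082, giving −½ ln(0.081082) = 1.256147.
1 − 2Q = 0.783784, giving −¼ ln(0.783784) = 0.060905.
d = 1.256147 + 0.060905 = 1.317052.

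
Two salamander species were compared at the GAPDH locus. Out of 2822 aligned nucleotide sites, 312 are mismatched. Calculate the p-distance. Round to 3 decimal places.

p = 312/2822 = 0.110559… ≈ 0.111 (to 3 d.p.).

0.111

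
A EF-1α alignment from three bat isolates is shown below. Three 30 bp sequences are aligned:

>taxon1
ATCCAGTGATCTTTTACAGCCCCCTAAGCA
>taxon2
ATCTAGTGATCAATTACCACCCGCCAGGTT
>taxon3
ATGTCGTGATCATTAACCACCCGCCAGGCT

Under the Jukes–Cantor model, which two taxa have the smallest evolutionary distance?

taxon2 and taxon3

taxon1–taxon2: 10/30 differ, p = 0.333, d = 0.441.
taxon1–taxon3: 11/30 differ, p = 0.367, d = 0.503.
taxon2–taxon3: 5/30 differ, p = 0.167, d = 0.188.
The smallest distance is between taxon2 and taxon3.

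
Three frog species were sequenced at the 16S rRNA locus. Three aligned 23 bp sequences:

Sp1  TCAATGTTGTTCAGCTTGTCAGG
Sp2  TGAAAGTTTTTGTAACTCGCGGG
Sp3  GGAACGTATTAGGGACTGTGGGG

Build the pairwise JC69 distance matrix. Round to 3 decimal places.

Sp1–Sp2: 11/23 sites differ → p ≈ 0.478261, d = −0.75 ln(1 − 0.637681) = 0.761423 ≈ 0.761.
Sp1–Sp3: 12/23 sites differ → p ≈ 0.521739, d = −0.75 ln(1 − 0.695652) = 0.892188 ≈ 0.892.
Sp2–Sp3: 9/23 sites differ → p ≈ 0.391304, d = −0.75 ln(1 − 0.521739) = 0.553199 ≈ 0.553.

d(Sp1,Sp2) = 0.761, d(Sp1,Sp3) = 0.892, d(Sp2,Sp3) = 0.553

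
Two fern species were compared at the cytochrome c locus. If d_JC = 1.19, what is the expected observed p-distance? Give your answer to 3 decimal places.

0.597

p = (3/4)(1 − e^(−4d/3)) = 0.75 × (1 − e^(-1.586667)) = 0.75 × (1 − 0.204606) = 0.596546.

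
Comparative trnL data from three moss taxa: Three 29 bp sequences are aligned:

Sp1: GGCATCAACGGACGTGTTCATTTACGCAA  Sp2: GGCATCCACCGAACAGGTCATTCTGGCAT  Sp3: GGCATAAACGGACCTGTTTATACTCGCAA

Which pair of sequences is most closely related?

Sp1 and Sp3

Sp1–Sp2: 10/29 differ, p = 0.345, d = 0.462.
Sp1–Sp3: 6/29 differ, p = 0.207, d = 0.242.
Sp2–Sp3: 10/29 differ, p = 0.345, d = 0.462.
The smallest distance is between Sp1 and Sp3.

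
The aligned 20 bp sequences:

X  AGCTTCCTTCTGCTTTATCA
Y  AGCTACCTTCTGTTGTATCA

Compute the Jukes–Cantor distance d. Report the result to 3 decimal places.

The sequences differ at 3 of 20 sites (5, 13, 15), so p = 3/20 = 0.15.
d = −(3/4) ln(1 − 4p/3) = −0.75 ln(1 − 0.2) = −0.75 ln(0.8)
  = −0.75 × (-0.223144) = 0.167358 substitutions/site.

0.167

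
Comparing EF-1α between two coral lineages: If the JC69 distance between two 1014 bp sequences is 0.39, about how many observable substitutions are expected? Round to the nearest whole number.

Invert JC69: p = (3/4)(1 − e^(−4d/3)) = 0.75 × (1 − e^(-0.52)) = 0.75 × (1 − 0.594521) = 0.304109.
Expected differing sites = pL ≈ 0.304109 × 1014 = 308.366526 ≈ 308.

308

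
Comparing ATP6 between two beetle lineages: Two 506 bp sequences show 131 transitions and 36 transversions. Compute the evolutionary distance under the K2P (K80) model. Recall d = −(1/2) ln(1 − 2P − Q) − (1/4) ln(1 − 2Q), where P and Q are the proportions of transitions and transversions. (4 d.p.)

0.4829

P = 131/506 ≈ 0.258893 and Q = 36/506 ≈ 0.071146.
Under the Kimura two-parameter model, d = −½ ln(1 − 2P − Q) − ¼ ln(1 − 2Q).
1 − 2P − Q = 0.411068, giving −½ ln(0.411068) = 0.444498.
1 − 2Q = 0.857708, giving −¼ ln(0.857708) = 0.038373.
d = 0.444498 + 0.038373 = 0.482871.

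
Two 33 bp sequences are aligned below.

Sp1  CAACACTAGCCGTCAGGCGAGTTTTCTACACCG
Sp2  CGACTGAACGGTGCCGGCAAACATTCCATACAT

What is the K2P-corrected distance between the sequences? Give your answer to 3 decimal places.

Of 33 sites, 6 differences are transitions and 12 are transversions, so P = 6/33 ≈ 0.181818 and Q = 12/33 ≈ 0.363636.
Under the Kimura two-parameter model, d = −½ ln(1 − 2P − Q) − ¼ ln(1 − 2Q).
1 − 2P − Q = 0.272728, giving −½ ln(0.272728) = 0.649640.
1 − 2Q = 0.272728, giving −¼ ln(0.272728) = 0.324820.
d = 0.649640 + 0.324820 = 0.974460.

0.974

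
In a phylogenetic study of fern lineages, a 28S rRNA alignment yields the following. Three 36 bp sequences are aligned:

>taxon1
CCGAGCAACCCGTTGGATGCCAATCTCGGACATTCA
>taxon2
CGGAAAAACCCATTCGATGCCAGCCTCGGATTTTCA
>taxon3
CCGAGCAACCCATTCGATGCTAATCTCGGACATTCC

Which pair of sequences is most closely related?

taxon1 and taxon3

taxon1–taxon2: 9/36 differ, p = 0.250, d = 0.304.
taxon1–taxon3: 4/36 differ, p = 0.111, d = 0.120.
taxon2–taxon3: 9/36 differ, p = 0.250, d = 0.304.
The smallest distance is between taxon1 and taxon3.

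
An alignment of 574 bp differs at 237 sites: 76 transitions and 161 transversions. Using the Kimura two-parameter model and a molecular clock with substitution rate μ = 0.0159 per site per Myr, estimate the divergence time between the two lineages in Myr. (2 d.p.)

18.86

P = 76/574 ≈ 0.132404 and Q = 161/574 ≈ 0.280488.
Under the Kimura two-parameter model, d = −½ ln(1 − 2P − Q) − ¼ ln(1 − 2Q).
1 − 2P − Q = 0.454704, giving −½ ln(0.454704) = 0.394054.
1 − 2Q = 0.439024, giving −¼ ln(0.439024) = 0.205800.
d = 0.394054 + 0.205800 = 0.599854.
Under a molecular clock d = 2μt, so t = d/(2μ) = 0.599854 / (2 × 0.0159) = 18.86 Myr.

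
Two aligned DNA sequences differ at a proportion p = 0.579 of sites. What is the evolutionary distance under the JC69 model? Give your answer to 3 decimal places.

1.109

d = −(3/4) ln(1 − 4p/3) = −0.75 ln(1 − 0.772) = −0.75 ln(0.228)
  = −0.75 × (-1.478410) = 1.108808 substitutions/site.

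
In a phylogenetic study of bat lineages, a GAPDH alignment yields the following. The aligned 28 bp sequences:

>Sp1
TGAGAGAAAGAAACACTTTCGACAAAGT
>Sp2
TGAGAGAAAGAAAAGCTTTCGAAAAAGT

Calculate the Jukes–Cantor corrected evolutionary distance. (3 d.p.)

The sequences differ at 3 of 28 sites (14, 15, 23), so p = 3/28 ≈ 0.107143.
d = −(3/4) ln(1 − 4p/3) = −0.75 ln(1 − 0.142857) = −0.75 ln(0.857143)
  = −0.75 × (-0.154151) = 0.115613 substitutions/site.

0.116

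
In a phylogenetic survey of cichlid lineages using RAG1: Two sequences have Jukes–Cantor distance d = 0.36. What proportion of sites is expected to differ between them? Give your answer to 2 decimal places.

p = (3/4)(1 − e^(−4d/3)) = 0.75 × (1 − e^(-0.48)) = 0.75 × (1 − 0.618783) = 0.285913.

0.29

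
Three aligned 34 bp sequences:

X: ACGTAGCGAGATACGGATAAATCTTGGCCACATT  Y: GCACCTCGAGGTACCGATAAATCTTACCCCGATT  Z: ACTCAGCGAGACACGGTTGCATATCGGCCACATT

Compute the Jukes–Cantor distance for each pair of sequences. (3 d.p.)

d(X,Y) = 0.423, d(X,Z) = 0.282, d(Y,Z) = 0.741

X–Y: 11/34 sites differ → p ≈ 0.323529, d = −0.75 ln(1 − 0.431372) = 0.423397 ≈ 0.423.
X–Z: 8/34 sites differ → p ≈ 0.235294, d = −0.75 ln(1 − 0.313725) = 0.282358 ≈ 0.282.
Y–Z: 16/34 sites differ → p ≈ 0.470588, d = −0.75 ln(1 − 0.627451) = 0.740540 ≈ 0.741.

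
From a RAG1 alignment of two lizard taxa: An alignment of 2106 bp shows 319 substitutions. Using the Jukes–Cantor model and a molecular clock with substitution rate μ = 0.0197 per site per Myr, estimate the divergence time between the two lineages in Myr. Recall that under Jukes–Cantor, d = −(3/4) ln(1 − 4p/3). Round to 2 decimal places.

p = 319/2106 ≈ 0.151472.
d = −(3/4) ln(1 − 4p/3) = −0.75 ln(1 − 0.201963) = −0.75 ln(0.798037)
  = −0.75 × (-0.225600) = 0.169200 substitutions/site.
Under a molecular clock d = 2μt, so t = d/(2μ) = 0.169200 / (2 × 0.0197) = 4.29 Myr.

4.29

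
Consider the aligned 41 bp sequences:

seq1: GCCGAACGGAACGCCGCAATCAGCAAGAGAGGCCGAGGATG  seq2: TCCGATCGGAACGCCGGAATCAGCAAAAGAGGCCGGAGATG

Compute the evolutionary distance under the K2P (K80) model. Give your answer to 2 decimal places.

Of 41 sites, 3 differences are transitions and 3 are transversions, so P = 3/41 ≈ 0.073171 and Q = 3/41 ≈ 0.073171.
Under the Kimura two-parameter model, d = −½ ln(1 − 2P − Q) − ¼ ln(1 − 2Q).
1 − 2P − Q = 0.780487, giving −½ ln(0.780487) = 0.123919.
1 − 2Q = 0.853658, giving −¼ ln(0.853658) = 0.039556.
d = 0.123919 + 0.039556 = 0.163475.

0.16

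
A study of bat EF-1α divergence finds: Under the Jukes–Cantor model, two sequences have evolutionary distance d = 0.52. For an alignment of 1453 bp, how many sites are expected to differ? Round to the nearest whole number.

Invert JC69: p = (3/4)(1 − e^(−4d/3)) = 0.75 × (1 − e^(-0.693333)) = 0.75 × (1 − 0.499907) = 0.375070.
Expected differing sites = pL ≈ 0.375070 × 1453 = 544.97671 ≈ 545.

545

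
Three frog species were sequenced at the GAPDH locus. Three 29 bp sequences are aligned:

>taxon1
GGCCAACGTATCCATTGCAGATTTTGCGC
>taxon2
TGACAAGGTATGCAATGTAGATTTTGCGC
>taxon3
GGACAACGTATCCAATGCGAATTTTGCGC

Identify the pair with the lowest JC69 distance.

taxon1–taxon2: 6/29 differ, p = 0.207, d = 0.242.
taxon1–taxon3: 4/29 differ, p = 0.138, d = 0.152.
taxon2–taxon3: 6/29 differ, p = 0.207, d = 0.242.
The smallest distance is between taxon1 and taxon3.

taxon1 and taxon3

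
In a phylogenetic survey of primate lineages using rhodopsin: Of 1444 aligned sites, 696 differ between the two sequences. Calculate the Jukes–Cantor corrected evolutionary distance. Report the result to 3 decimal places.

p = 696/1444 ≈ 0.481994.
d = −(3/4) ln(1 − 4p/3) = −0.75 ln(1 − 0.642659) = −0.75 ln(0.357341)
  = −0.75 × (-1.029065) = 0.771799 substitutions/site.

0.772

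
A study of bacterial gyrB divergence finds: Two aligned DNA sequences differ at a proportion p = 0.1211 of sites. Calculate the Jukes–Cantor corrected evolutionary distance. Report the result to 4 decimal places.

d = −(3/4) ln(1 − 4p/3) = −0.75 ln(1 − 0.161467) = −0.75 ln(0.838533)
  = −0.75 × (-0.176101) = 0.132076 substitutions/site.

0.1321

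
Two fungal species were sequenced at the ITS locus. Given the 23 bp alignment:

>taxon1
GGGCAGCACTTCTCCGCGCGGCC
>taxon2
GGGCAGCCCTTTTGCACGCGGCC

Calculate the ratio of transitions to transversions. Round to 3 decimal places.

1.000

Transitions are A↔G and C↔T; transversions are all other mismatches.
Transitions: 2. Transversions: 2.
R = 2/2 = 1.000.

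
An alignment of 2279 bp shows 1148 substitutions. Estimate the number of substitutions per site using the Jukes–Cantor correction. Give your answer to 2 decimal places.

p = 1148/2279 ≈ 0.50373.
d = −(3/4) ln(1 − 4p/3) = −0.75 ln(1 − 0.67164) = −0.75 ln(0.32836)
  = −0.75 × (-1.113645) = 0.835234 substitutions/site.

0.84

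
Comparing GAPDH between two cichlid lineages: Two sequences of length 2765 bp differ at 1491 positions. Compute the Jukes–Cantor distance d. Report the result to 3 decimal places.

0.952

p = 1491/2765 ≈ 0.539241.
d = −(3/4) ln(1 − 4p/3) = −0.75 ln(1 − 0.718988) = −0.75 ln(0.281012)
  = −0.75 × (-1.269358) = 0.952019 substitutions/site.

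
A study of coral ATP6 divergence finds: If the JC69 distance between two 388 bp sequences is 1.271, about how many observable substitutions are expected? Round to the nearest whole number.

Invert JC69: p = (3/4)(1 − e^(−4d/3)) = 0.75 × (1 − e^(-1.694667)) = 0.75 × (1 − 0.183660) = 0.612255.
Expected differing sites = pL ≈ 0.612255 × 388 = 237.55494 ≈ 238.

238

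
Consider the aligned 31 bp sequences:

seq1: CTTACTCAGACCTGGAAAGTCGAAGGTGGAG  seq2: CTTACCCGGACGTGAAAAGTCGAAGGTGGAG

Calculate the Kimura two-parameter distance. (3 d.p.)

0.145

Of 31 sites, 3 differences are transitions and 1 are transversions, so P = 3/31 ≈ 0.096774 and Q = 1/31 ≈ 0.032258.
Under the Kimura two-parameter model, d = −½ ln(1 − 2P − Q) − ¼ ln(1 − 2Q).
1 − 2P − Q = 0.774194, giving −½ ln(0.774194) = 0.127966.
1 − 2Q = 0.935484, giving −¼ ln(0.935484) = 0.016673.
d = 0.127966 + 0.016673 = 0.144639.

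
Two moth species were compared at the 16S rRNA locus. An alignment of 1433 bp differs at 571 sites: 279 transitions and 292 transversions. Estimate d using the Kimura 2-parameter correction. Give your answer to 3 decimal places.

0.581

P = 279/1433 ≈ 0.194696 and Q = 292/1433 ≈ 0.203768.
Under the Kimura two-parameter model, d = −½ ln(1 − 2P − Q) − ¼ ln(1 − 2Q).
1 − 2P − Q = 0.40684, giving −½ ln(0.40684) = 0.449668.
1 − 2Q = 0.592464, giving −¼ ln(0.592464) = 0.130866.
d = 0.449668 + 0.130866 = 0.580534.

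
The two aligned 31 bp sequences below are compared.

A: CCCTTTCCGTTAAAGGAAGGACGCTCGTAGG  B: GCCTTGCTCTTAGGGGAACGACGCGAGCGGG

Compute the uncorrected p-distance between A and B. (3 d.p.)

The sequences differ at 11 of 31 positions.
p = 11/31 = 0.354838… ≈ 0.355 (to 3 d.p.).

0.355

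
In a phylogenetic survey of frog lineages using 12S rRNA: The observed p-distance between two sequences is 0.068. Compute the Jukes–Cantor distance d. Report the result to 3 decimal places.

d = −(3/4) ln(1 − 4p/3) = −0.75 ln(1 − 0.090667) = −0.75 ln(0.909333)
  = −0.75 × (-0.095044) = 0.071283 substitutions/site.

0.071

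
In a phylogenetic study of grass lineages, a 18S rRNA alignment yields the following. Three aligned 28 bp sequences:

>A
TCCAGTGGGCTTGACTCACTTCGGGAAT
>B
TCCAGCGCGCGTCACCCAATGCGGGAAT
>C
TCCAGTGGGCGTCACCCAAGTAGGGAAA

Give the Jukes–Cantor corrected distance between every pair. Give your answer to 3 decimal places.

d(A,B) = 0.304, d(A,C) = 0.304, d(B,C) = 0.252

A–B: 7/28 sites differ → p = 0.25, d = −0.75 ln(1 − 0.333333) = 0.304098 ≈ 0.304.
A–C: 7/28 sites differ → p = 0.25, d = −0.75 ln(1 − 0.333333) = 0.304098 ≈ 0.304.
B–C: 6/28 sites differ → p ≈ 0.214286, d = −0.75 ln(1 − 0.285715) = 0.252355 ≈ 0.252.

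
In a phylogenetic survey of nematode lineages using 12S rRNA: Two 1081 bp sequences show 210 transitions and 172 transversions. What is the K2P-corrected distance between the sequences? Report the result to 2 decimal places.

P = 210/1081 ≈ 0.194265 and Q = 172/1081 ≈ 0.159112.
Under the Kimura two-parameter model, d = −½ ln(1 − 2P − Q) − ¼ ln(1 − 2Q).
1 − 2P − Q = 0.452358, giving −½ ln(0.452358) = 0.396641.
1 − 2Q = 0.681776, giving −¼ ln(0.681776) = 0.095764.
d = 0.396641 + 0.095764 = 0.492405.

0.49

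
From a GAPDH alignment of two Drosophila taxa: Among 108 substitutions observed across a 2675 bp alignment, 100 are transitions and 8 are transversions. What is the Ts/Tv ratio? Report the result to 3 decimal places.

R = 100/8 = 12.500.

12.500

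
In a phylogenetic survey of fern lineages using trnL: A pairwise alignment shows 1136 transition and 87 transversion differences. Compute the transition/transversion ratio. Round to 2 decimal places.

13.06

R = 1136/87 = 13.057471… ≈ 13.06 (to 2 d.p.).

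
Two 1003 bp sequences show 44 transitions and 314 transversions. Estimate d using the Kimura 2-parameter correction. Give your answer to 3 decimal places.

0.502

P = 44/1003 ≈ 0.043868 and Q = 314/1003 ≈ 0.313061.
Under the Kimura two-parameter model, d = −½ ln(1 − 2P − Q) − ¼ ln(1 − 2Q).
1 − 2P − Q = 0.599203, giving −½ ln(0.599203) = 0.256077.
1 − 2Q = 0.373878, giving −¼ ln(0.373878) = 0.245956.
d = 0.256077 + 0.245956 = 0.502033.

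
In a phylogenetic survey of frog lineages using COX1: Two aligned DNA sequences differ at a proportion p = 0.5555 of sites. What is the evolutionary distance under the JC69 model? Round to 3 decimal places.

d = −(3/4) ln(1 − 4p/3) = −0.75 ln(1 − 0.740667) = −0.75 ln(0.259333)
  = −0.75 × (-1.349642) = 1.012232 substitutions/site.

1.012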